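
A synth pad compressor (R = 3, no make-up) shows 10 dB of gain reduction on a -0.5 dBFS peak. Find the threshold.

Let T be the threshold. Output overshoot = (input overshoot)/R, so -10.5 − T = (-0.5 − T)/3.
3·(-10.5 − T) = -0.5 − T → 2·T = -31.5 − (-0.5) = -31.
T = -31/2 = -15.5 dBFS.

-15.5 dBFS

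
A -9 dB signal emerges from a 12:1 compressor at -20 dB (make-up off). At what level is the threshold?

-21 dB

Let T be the threshold. Output overshoot = (input overshoot)/R, so -20 − T = (-9 − T)/12.
12·(-20 − T) = -9 − T → 11·T = -240 − (-9) = -231.
T = -231/11 = -21 dB.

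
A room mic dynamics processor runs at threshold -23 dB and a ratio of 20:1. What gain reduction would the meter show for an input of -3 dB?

19 dB

Overshoot = -3 − (-23) = 20 dB.
A 20:1 ratio leaves 1 dB of that excess.
GR = overshoot in − overshoot out = 20 − 1 = 19 dB.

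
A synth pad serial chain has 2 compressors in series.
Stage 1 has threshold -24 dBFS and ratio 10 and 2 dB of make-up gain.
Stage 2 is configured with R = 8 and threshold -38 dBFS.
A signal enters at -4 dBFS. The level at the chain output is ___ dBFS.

-35.75 dBFS

Stage 1: overshoot 20 dB → 20/10 = 2 dB → -22 dBFS; +2 dB make-up → -20 dBFS.
Stage 2: 18 dB above -38 dBFS, reduced 8:1 to 2.25 dB above → -35.75 dBFS.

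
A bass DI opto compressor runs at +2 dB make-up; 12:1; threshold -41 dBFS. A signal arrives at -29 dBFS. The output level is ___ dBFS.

The input is 12 dB above the -41 dBFS threshold.
The 12 dB excess becomes 1 dB after 12:1 reduction.
So the level is -41 + 1 = -40 dBFS; make-up adds 2 dB, giving -38 dBFS.

-38 dBFS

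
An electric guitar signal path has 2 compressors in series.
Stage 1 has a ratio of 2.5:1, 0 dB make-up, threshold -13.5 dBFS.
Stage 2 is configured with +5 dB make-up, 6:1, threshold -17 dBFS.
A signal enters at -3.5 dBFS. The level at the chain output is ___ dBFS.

-10.75 dBFS

Stage 1: overshoot 10 dB → 10/2.5 = 4 dB → -9.5 dBFS.
Stage 2: -9.5 dBFS is 7.5 dB over -17 dBFS; at 6:1 that becomes 1.25 dB over, giving -15.75 dBFS; +5 dB make-up → -10.75 dBFS.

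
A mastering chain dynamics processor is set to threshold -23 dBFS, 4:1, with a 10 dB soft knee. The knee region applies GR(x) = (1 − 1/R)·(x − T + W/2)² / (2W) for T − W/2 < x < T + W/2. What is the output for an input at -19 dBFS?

-22.0375 dBFS

x − T + W/2 = -19 − (-23) + 5 = 9.
GR = (1 − 1/4) × 9² / 20 = 0.75 × 81 / 20 = 3.0375 dB.
Output = -19 − 3.0375 = -22.0375 dBFS.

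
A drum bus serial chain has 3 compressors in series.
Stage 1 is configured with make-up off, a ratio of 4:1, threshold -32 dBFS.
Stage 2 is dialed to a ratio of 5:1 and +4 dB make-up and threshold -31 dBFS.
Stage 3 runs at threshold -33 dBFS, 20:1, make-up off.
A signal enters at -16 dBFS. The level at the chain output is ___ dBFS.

-32.67 dBFS

Stage 1: 16 dB above -32 dBFS, reduced 4:1 to 4 dB above → -28 dBFS.
Stage 2: overshoot 3 dB → 3/5 = 0.6 dB → -30.4 dBFS; +4 dB make-up → -26.4 dBFS.
Stage 3: overshoot 6.6 dB → 6.6/20 = 0.33 dB → -32.67 dBFS.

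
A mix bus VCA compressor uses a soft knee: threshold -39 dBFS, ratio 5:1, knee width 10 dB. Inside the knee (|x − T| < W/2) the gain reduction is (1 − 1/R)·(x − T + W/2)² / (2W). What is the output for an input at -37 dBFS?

x − T + W/2 = -37 − (-39) + 5 = 7.
GR = (1 − 1/5) × 7² / 20 = 0.8 × 49 / 20 = 1.96 dB.
Output = -37 − 1.96 = -38.96 dBFS.

-38.96 dBFS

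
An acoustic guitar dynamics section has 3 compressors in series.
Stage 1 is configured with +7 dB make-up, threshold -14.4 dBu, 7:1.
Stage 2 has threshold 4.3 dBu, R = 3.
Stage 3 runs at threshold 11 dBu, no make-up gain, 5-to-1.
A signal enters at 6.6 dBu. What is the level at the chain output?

Stage 1: 21 dB above -14.4 dBu, reduced 7:1 to 3 dB above → -11.4 dBu; +7 dB make-up → -4.4 dBu.
Stage 2: -4.4 dBu is at or below the 4.3 dBu threshold — no compression; output -4.4 dBu.
Stage 3: -4.4 dBu ≤ 11 dBu, so stage 3 doesn't engage; output -4.4 dBu.

-4.4 dBu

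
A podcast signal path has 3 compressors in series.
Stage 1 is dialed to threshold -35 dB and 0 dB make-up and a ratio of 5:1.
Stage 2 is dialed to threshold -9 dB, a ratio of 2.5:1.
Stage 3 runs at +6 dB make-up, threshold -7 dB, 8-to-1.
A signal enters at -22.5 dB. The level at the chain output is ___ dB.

-26.5 dB

Stage 1: -22.5 dB is 12.5 dB over -35 dB; at 5:1 that becomes 2.5 dB over, giving -32.5 dB.
Stage 2: below threshold (-32.5 ≤ -9); passes unchanged; output -32.5 dB.
Stage 3: -32.5 dB is at or below the -7 dB threshold — no compression; make-up brings it to -26.5 dB.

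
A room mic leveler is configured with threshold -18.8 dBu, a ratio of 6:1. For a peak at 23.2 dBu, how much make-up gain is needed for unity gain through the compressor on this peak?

35 dB

Without make-up, output = threshold + overshoot/6 = -18.8 + 7 = -11.8 dBu.
Gap to target: 35 dB.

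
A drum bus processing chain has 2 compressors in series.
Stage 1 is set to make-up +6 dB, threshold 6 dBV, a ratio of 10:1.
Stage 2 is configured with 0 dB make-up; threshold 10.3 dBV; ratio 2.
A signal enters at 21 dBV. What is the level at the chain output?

Stage 1: 21 dBV is 15 dB over 6 dBV; at 10:1 that becomes 1.5 dB over, giving 7.5 dBV; +6 dB make-up → 13.5 dBV.
Stage 2: 13.5 dBV is 3.2 dB over 10.3 dBV; at 2:1 that becomes 1.6 dB over, giving 11.9 dBV.

11.9 dBV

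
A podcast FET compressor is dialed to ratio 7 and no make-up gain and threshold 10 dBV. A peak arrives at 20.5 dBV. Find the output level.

The input is 10.5 dB above the 10 dBV threshold.
The 10.5 dB excess becomes 1.5 dB after 7:1 reduction.
So the level is 10 + 1.5 = 11.5 dBV.

11.5 dBV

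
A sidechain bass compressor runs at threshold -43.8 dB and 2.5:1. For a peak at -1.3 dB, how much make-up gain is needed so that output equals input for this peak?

25.5 dB

Overshoot 42.5 dB → 42.5/2.5 = 17 dB after compression, so the compressed level is -43.8 + 17 = -26.8 dB.
Make-up = target − compressed = -1.3 − (-26.8) = 25.5 dB.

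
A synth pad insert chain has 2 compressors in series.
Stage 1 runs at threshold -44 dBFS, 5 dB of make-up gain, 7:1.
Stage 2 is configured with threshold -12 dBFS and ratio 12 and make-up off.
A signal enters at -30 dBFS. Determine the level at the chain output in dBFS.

Stage 1: 14 dB above -44 dBFS, reduced 7:1 to 2 dB above → -42 dBFS; +5 dB make-up → -37 dBFS.
Stage 2: below threshold (-37 ≤ -12); passes unchanged; output -37 dBFS.

-37 dBFS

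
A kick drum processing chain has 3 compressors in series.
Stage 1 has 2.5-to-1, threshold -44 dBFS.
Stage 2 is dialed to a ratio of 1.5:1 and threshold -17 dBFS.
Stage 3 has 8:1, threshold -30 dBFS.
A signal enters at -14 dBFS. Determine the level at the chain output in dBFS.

-32 dBFS

Stage 1: 30 dB above -44 dBFS, reduced 2.5:1 to 12 dB above → -32 dBFS.
Stage 2: below threshold (-32 ≤ -17); passes unchanged; output -32 dBFS.
Stage 3: -32 dBFS ≤ -30 dBFS, so stage 3 doesn't engage; output -32 dBFS.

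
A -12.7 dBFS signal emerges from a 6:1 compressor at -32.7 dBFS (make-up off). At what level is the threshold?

-36.7 dBFS

Let T be the threshold. Output overshoot = (input overshoot)/R, so -32.7 − T = (-12.7 − T)/6.
6·(-32.7 − T) = -12.7 − T → 5·T = -196.2 − (-12.7) = -183.5.
T = -183.5/5 = -36.7 dBFS.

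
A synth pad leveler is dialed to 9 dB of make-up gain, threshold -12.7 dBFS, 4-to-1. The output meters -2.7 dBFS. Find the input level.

-8.7 dBFS

Before make-up, the level was -2.7 − 9 = -11.7 dBFS.
Post-compression overshoot = -11.7 − (-12.7) = 1 dB.
Input overshoot = R × output overshoot = 4 dB → input = -12.7 + 4 = -8.7 dBFS.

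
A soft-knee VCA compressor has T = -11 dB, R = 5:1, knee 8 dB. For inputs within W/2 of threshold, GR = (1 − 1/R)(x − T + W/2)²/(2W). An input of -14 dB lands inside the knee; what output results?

x − T + W/2 = -14 − (-11) + 4 = 1.
GR = (1 − 1/5) × 1² / 16 = 0.8 × 1 / 16 = 0.05 dB.
Output = -14 − 0.05 = -14.05 dB.

-14.05 dB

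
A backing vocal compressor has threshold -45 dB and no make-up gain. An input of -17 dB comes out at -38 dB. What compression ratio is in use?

Input overshoot = -17 − (-45) = 28 dB; output overshoot = -38 − (-45) = 7 dB.
Ratio = 28 / 7 = 4.

4:1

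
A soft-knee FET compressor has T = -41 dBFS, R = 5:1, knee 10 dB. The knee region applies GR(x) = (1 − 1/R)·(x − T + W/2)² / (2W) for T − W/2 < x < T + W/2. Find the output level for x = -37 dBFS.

x − T + W/2 = -37 − (-41) + 5 = 9.
GR = (1 − 1/5) × 9² / 20 = 0.8 × 81 / 20 = 3.24 dB.
Output = -37 − 3.24 = -40.24 dBFS.

-40.24 dBFS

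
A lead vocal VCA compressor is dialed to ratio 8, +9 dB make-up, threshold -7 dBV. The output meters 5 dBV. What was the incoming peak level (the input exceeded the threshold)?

17 dBV

Remove make-up: 5 − 9 = -4 dBV.
Post-compression overshoot = -4 − (-7) = 3 dB.
Before 8:1 compression the overshoot was 3 × 8 = 24 dB, so input = -7 + 24 = 17 dBV.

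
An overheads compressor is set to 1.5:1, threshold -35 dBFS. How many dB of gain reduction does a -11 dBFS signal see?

-11 dBFS exceeds the threshold by 24 dB.
After 1.5:1 compression the overshoot becomes 24/1.5 = 16 dB.
Gain reduction = 24 − 16 = 8 dB.

8 dB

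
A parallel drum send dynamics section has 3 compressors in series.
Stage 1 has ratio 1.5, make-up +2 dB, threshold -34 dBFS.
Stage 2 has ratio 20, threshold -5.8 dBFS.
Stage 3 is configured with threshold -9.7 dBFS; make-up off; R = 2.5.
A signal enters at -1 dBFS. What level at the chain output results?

-10 dBFS

Stage 1: 33 dB above -34 dBFS, reduced 1.5:1 to 22 dB above → -12 dBFS; +2 dB make-up → -10 dBFS.
Stage 2: -10 dBFS ≤ -5.8 dBFS, so stage 2 doesn't engage; output -10 dBFS.
Stage 3: below threshold (-10 ≤ -9.7); passes unchanged; output -10 dBFS.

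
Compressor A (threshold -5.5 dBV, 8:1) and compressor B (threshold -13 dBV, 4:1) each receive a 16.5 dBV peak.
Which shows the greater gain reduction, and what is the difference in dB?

B, by 2.875 dB

A: GR = 22 − 22/8 = 19.25 dB.
B: GR = 29.5 − 29.5/4 = 22.125 dB.
Difference: 2.875 dB in favour of B.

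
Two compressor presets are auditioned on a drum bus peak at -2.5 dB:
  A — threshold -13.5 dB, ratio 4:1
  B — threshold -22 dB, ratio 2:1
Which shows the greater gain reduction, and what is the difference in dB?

B, by 1.5 dB

A: overshoot 11 dB → output overshoot 2.75 dB → GR 8.25 dB.
B: overshoot 19.5 dB → output overshoot 9.75 dB → GR 9.75 dB.
Difference: 1.5 dB in favour of B.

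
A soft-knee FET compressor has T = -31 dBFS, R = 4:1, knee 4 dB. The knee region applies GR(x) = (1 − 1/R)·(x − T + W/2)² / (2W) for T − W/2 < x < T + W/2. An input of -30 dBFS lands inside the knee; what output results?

x − T + W/2 = -30 − (-31) + 2 = 3.
GR = (1 − 1/4) × 3² / 8 = 0.75 × 9 / 8 = 0.84375 dB.
Output = -30 − 0.84375 = -30.84375 dBFS.

-30.84375 dBFS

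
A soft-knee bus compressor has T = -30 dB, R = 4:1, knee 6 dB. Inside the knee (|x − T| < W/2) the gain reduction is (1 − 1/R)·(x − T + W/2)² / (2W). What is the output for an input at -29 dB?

x − T + W/2 = -29 − (-30) + 3 = 4.
GR = (1 − 1/4) × 4² / 12 = 0.75 × 16 / 12 = 1 dB.
Output = -29 − 1 = -30 dB.

-30 dB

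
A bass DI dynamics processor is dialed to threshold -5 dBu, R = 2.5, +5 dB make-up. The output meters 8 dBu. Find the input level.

15 dBu

Remove make-up: 8 − 5 = 3 dBu.
Post-compression overshoot = 3 − (-5) = 8 dB.
Before 2.5:1 compression the overshoot was 8 × 2.5 = 20 dB, so input = -5 + 20 = 15 dBu.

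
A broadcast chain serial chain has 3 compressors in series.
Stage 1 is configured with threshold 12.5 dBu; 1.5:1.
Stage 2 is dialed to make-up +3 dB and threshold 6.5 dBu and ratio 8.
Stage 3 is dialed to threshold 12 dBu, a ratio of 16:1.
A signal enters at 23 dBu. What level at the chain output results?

Stage 1: overshoot 10.5 dB → 10.5/1.5 = 7 dB → 19.5 dBu.
Stage 2: 19.5 dBu is 13 dB over 6.5 dBu; at 8:1 that becomes 1.625 dB over, giving 8.125 dBu; +3 dB make-up → 11.125 dBu.
Stage 3: 11.125 dBu is at or below the 12 dBu threshold — no compression; output 11.125 dBu.

11.125 dBu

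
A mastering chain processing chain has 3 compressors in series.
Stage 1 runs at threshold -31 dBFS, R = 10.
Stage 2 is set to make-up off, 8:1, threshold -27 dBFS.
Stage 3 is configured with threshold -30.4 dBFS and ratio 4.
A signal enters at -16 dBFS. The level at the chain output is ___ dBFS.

-30.175 dBFS

Stage 1: overshoot 15 dB → 15/10 = 1.5 dB → -29.5 dBFS.
Stage 2: -29.5 dBFS is at or below the -27 dBFS threshold — no compression; output -29.5 dBFS.
Stage 3: 0.9 dB above -30.4 dBFS, reduced 4:1 to 0.225 dB above → -30.175 dBFS.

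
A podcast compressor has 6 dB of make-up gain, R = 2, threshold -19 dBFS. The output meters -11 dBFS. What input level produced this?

Remove make-up: -11 − 6 = -17 dBFS.
Post-compression overshoot = -17 − (-19) = 2 dB.
Undo the ratio: input overshoot = 2 × 2 = 4 dB, giving input = -15 dBFS.

-15 dBFS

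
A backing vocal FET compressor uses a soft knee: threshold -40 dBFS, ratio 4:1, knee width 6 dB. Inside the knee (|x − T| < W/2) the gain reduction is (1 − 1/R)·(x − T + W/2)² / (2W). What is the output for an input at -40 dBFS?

-40.5625 dBFS

x − T + W/2 = -40 − (-40) + 3 = 3.
GR = (1 − 1/4) × 3² / 12 = 0.75 × 9 / 12 = 0.5625 dB.
Output = -40 − 0.5625 = -40.5625 dBFS.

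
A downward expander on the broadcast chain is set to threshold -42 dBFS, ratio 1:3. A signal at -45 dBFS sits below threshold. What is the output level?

-51 dBFS

The input is 3 dB below the -42 dBFS threshold.
A 1:3 expander multiplies undershoot by 3: 3 × 3 = 9 dB below threshold.
Output = -42 − 9 = -51 dBFS.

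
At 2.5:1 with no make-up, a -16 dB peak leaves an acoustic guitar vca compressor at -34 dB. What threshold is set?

Let T be the threshold. Output overshoot = (input overshoot)/R, so -34 − T = (-16 − T)/2.5.
2.5·(-34 − T) = -16 − T → 1.5·T = -85 − (-16) = -69.
T = -69/1.5 = -46 dB.

-46 dB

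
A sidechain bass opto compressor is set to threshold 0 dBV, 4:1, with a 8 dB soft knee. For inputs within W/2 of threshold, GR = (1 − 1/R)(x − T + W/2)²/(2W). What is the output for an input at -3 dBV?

x − T + W/2 = -3 − 0 + 4 = 1.
GR = (1 − 1/4) × 1² / 16 = 0.75 × 1 / 16 = 0.046875 dB.
Output = -3 − 0.046875 = -3.046875 dBV.

-3.046875 dBV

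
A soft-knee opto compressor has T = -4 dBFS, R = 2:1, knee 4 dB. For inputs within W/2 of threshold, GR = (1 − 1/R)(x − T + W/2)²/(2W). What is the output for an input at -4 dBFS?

x − T + W/2 = -4 − (-4) + 2 = 2.
GR = (1 − 1/2) × 2² / 8 = 0.5 × 4 / 8 = 0.25 dB.
Output = -4 − 0.25 = -4.25 dBFS.

-4.25 dBFS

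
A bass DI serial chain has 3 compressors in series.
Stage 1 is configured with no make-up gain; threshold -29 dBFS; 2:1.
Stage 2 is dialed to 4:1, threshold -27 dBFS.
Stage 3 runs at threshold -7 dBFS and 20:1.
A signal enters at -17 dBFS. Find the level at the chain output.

-26 dBFS

Stage 1: overshoot 12 dB → 12/2 = 6 dB → -23 dBFS.
Stage 2: overshoot 4 dB → 4/4 = 1 dB → -26 dBFS.
Stage 3: -26 dBFS is at or below the -7 dBFS threshold — no compression; output -26 dBFS.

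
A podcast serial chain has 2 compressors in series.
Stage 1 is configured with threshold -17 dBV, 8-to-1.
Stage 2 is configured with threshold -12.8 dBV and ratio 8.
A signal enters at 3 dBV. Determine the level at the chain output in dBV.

-14.5 dBV

Stage 1: 20 dB above -17 dBV, reduced 8:1 to 2.5 dB above → -14.5 dBV.
Stage 2: -14.5 dBV is at or below the -12.8 dBV threshold — no compression; output -14.5 dBV.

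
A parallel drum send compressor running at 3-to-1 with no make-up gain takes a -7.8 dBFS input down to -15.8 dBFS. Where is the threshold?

Let T be the threshold. Output overshoot = (input overshoot)/R, so -15.8 − T = (-7.8 − T)/3.
3·(-15.8 − T) = -7.8 − T → 2·T = -47.4 − (-7.8) = -39.6.
T = -39.6/2 = -19.8 dBFS.

-19.8 dBFS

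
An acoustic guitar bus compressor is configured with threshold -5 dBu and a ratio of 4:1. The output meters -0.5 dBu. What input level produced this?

Post-compression overshoot = -0.5 − (-5) = 4.5 dB.
Before 4:1 compression the overshoot was 4.5 × 4 = 18 dB, so input = -5 + 18 = 13 dBu.

13 dBu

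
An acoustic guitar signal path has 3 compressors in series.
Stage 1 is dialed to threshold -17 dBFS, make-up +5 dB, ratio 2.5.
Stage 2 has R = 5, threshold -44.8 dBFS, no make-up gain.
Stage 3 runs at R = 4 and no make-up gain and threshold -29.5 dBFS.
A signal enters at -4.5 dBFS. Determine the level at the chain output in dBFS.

-37.24 dBFS

Stage 1: -4.5 dBFS is 12.5 dB over -17 dBFS; at 2.5:1 that becomes 5 dB over, giving -12 dBFS; +5 dB make-up → -7 dBFS.
Stage 2: -7 dBFS is 37.8 dB over -44.8 dBFS; at 5:1 that becomes 7.56 dB over, giving -37.24 dBFS.
Stage 3: -37.24 dBFS is at or below the -29.5 dBFS threshold — no compression; output -37.24 dBFS.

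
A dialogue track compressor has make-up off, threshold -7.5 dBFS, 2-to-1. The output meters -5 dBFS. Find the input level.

The compressed level sits -5 − (-7.5) = 2.5 dB over threshold.
Input overshoot = R × output overshoot = 5 dB → input = -7.5 + 5 = -2.5 dBFS.

-2.5 dBFS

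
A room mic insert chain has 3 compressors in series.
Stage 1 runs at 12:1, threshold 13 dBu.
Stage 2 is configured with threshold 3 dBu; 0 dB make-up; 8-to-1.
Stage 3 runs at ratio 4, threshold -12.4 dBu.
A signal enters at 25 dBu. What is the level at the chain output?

-8.20625 dBu

Stage 1: 25 dBu is 12 dB over 13 dBu; at 12:1 that becomes 1 dB over, giving 14 dBu.
Stage 2: 14 dBu is 11 dB over 3 dBu; at 8:1 that becomes 1.375 dB over, giving 4.375 dBu.
Stage 3: overshoot 16.775 dB → 16.775/4 = 4.19375 dB → -8.20625 dBu.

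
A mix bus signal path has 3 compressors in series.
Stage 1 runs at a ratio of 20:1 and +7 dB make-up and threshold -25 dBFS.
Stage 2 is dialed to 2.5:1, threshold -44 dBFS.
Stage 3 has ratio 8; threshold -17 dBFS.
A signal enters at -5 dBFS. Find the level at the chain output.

Stage 1: -5 dBFS is 20 dB over -25 dBFS; at 20:1 that becomes 1 dB over, giving -24 dBFS; +7 dB make-up → -17 dBFS.
Stage 2: 27 dB above -44 dBFS, reduced 2.5:1 to 10.8 dB above → -33.2 dBFS.
Stage 3: -33.2 dBFS ≤ -17 dBFS, so stage 3 doesn't engage; output -33.2 dBFS.

-33.2 dBFS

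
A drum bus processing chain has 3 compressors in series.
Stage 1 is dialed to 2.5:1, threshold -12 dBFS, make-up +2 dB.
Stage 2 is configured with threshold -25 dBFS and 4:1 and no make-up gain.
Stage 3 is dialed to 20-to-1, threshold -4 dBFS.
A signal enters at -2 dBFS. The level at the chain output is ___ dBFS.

-20.25 dBFS

Stage 1: -2 dBFS is 10 dB over -12 dBFS; at 2.5:1 that becomes 4 dB over, giving -8 dBFS; +2 dB make-up → -6 dBFS.
Stage 2: -6 dBFS is 19 dB over -25 dBFS; at 4:1 that becomes 4.75 dB over, giving -20.25 dBFS.
Stage 3: -20.25 dBFS is at or below the -4 dBFS threshold — no compression; output -20.25 dBFS.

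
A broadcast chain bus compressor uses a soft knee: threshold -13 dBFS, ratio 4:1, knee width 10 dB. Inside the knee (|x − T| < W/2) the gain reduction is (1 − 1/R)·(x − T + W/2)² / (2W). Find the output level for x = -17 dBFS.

-17.0375 dBFS

x − T + W/2 = -17 − (-13) + 5 = 1.
GR = (1 − 1/4) × 1² / 20 = 0.75 × 1 / 20 = 0.0375 dB.
Output = -17 − 0.0375 = -17.0375 dBFS.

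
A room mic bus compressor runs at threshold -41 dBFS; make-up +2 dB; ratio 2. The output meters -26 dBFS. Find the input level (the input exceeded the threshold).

-15 dBFS

Stripping the +2 dB make-up gives -28 dBFS at the gain stage.
The compressed level sits -28 − (-41) = 13 dB over threshold.
Undo the ratio: input overshoot = 13 × 2 = 26 dB, giving input = -15 dBFS.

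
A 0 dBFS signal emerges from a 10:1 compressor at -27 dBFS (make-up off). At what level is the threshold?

Let T be the threshold. Output overshoot = (input overshoot)/R, so -27 − T = (0 − T)/10.
10·(-27 − T) = 0 − T → 9·T = -270 − 0 = -270.
T = -270/9 = -30 dBFS.

-30 dBFS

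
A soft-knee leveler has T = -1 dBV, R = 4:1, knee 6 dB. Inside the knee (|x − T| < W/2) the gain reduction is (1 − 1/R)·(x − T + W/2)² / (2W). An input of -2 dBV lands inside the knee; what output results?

-2.25 dBV

x − T + W/2 = -2 − (-1) + 3 = 2.
GR = (1 − 1/4) × 2² / 12 = 0.75 × 4 / 12 = 0.25 dB.
Output = -2 − 0.25 = -2.25 dBV.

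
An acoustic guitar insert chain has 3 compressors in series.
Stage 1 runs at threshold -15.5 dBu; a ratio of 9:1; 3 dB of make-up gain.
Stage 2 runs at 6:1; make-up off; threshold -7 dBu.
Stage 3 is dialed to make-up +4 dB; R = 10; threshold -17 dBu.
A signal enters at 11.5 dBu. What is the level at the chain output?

-12.25 dBu

Stage 1: 11.5 dBu is 27 dB over -15.5 dBu; at 9:1 that becomes 3 dB over, giving -12.5 dBu; +3 dB make-up → -9.5 dBu.
Stage 2: -9.5 dBu is at or below the -7 dBu threshold — no compression; output -9.5 dBu.
Stage 3: -9.5 dBu is 7.5 dB over -17 dBu; at 10:1 that becomes 0.75 dB over, giving -16.25 dBu; +4 dB make-up → -12.25 dBu.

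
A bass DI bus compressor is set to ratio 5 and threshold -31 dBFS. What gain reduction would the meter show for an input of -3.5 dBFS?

The signal is 27.5 dB above threshold.
After 5:1 compression the overshoot becomes 27.5/5 = 5.5 dB.
GR = overshoot in − overshoot out = 27.5 − 5.5 = 22 dB.

22 dB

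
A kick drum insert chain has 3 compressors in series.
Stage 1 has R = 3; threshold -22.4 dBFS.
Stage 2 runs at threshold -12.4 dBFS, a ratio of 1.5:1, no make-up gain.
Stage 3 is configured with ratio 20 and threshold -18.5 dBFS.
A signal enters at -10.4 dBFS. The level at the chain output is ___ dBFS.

Stage 1: 12 dB above -22.4 dBFS, reduced 3:1 to 4 dB above → -18.4 dBFS.
Stage 2: below threshold (-18.4 ≤ -12.4); passes unchanged; output -18.4 dBFS.
Stage 3: overshoot 0.1 dB → 0.1/20 = 0.005 dB → -18.495 dBFS.

-18.495 dBFS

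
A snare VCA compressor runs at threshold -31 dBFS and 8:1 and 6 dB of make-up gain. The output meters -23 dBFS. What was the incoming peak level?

Before make-up, the level was -23 − 6 = -29 dBFS.
Post-compression overshoot = -29 − (-31) = 2 dB.
Before 8:1 compression the overshoot was 2 × 8 = 16 dB, so input = -31 + 16 = -15 dBFS.

-15 dBFS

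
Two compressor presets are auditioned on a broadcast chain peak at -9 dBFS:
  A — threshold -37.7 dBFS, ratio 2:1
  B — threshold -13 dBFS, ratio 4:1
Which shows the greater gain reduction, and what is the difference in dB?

A, by 11.35 dB

A: 28.7 dB over, compressed to 14.35 dB over, so 14.35 dB of GR.
B: 4 dB over, compressed to 1 dB over, so 3 dB of GR.
A applies 11.35 dB more gain reduction.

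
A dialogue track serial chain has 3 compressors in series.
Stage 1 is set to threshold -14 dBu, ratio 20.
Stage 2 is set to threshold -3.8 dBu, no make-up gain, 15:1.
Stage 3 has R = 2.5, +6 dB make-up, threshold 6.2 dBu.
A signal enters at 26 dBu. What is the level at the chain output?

Stage 1: overshoot 40 dB → 40/20 = 2 dB → -12 dBu.
Stage 2: -12 dBu ≤ -3.8 dBu, so stage 2 doesn't engage; output -12 dBu.
Stage 3: -12 dBu ≤ 6.2 dBu, so stage 3 doesn't engage; make-up brings it to -6 dBu.

-6 dBu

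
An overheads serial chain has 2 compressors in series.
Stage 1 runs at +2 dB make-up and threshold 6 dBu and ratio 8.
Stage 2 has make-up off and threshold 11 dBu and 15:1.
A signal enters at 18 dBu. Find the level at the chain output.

9.5 dBu

Stage 1: 18 dBu is 12 dB over 6 dBu; at 8:1 that becomes 1.5 dB over, giving 7.5 dBu; +2 dB make-up → 9.5 dBu.
Stage 2: 9.5 dBu is at or below the 11 dBu threshold — no compression; output 9.5 dBu.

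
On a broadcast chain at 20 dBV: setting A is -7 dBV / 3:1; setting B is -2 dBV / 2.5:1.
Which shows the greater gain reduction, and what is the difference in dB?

A: 27 dB over, compressed to 9 dB over, so 18 dB of GR.
B: 22 dB over, compressed to 8.8 dB over, so 13.2 dB of GR.
Difference: 4.8 dB in favour of A.

A, by 4.8 dB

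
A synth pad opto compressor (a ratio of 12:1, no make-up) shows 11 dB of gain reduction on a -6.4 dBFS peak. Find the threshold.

Input is 12 dB above T (since output overshoot × R = input overshoot: (-17.4 − T)·12 = -6.4 − T gives T = -18.4 dBFS).
Check: -18.4 + (-6.4 − (-18.4))/12 = -18.4 + 1 = -17.4 dBFS. ✓

-18.4 dBFS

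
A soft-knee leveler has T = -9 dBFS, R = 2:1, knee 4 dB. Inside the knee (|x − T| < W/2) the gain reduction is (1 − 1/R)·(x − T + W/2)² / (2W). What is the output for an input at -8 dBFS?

x − T + W/2 = -8 − (-9) + 2 = 3.
GR = (1 − 1/2) × 3² / 8 = 0.5 × 9 / 8 = 0.5625 dB.
Output = -8 − 0.5625 = -8.5625 dBFS.

-8.5625 dBFS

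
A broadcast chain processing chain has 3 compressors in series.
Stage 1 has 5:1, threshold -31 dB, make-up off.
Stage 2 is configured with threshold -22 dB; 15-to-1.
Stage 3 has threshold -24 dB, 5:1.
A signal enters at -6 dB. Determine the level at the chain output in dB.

Stage 1: overshoot 25 dB → 25/5 = 5 dB → -26 dB.
Stage 2: -26 dB is at or below the -22 dB threshold — no compression; output -26 dB.
Stage 3: -26 dB is at or below the -24 dB threshold — no compression; output -26 dB.

-26 dB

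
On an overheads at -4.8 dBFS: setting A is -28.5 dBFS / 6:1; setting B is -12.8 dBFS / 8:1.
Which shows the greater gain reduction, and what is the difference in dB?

A: GR = 23.7 − 23.7/6 = 19.75 dB.
B: GR = 8 − 8/8 = 7 dB.
A reduces 12.75 dB more.

A, by 12.75 dB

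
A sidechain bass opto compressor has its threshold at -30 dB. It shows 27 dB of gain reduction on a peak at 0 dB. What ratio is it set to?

Input overshoot = 0 − (-30) = 30 dB.
Output overshoot = 30 − 27 = 3 dB.
Ratio = input overshoot / output overshoot = 30 / 3 = 10.

10:1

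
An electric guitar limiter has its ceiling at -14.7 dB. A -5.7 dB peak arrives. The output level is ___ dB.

The limiter clamps the peak to its -14.7 dB ceiling.

-14.7 dB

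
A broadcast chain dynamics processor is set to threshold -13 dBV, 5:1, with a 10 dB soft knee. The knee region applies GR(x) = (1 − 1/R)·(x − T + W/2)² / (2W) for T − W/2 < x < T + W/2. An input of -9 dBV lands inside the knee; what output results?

x − T + W/2 = -9 − (-13) + 5 = 9.
GR = (1 − 1/5) × 9² / 20 = 0.8 × 81 / 20 = 3.24 dB.
Output = -9 − 3.24 = -12.24 dBV.

-12.24 dBV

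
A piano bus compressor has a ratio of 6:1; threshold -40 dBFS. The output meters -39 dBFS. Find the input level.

-34 dBFS

That's 1 dB above the -40 dBFS threshold.
Input overshoot = R × output overshoot = 6 dB → input = -40 + 6 = -34 dBFS.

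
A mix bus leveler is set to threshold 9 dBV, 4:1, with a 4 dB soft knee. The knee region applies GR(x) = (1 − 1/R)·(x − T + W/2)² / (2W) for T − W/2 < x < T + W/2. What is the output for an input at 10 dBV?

9.15625 dBV

x − T + W/2 = 10 − 9 + 2 = 3.
GR = (1 − 1/4) × 3² / 8 = 0.75 × 9 / 8 = 0.84375 dB.
Output = 10 − 0.84375 = 9.15625 dBV.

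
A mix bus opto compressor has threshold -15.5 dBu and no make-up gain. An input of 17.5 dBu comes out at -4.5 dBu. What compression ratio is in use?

Input overshoot = 17.5 − (-15.5) = 33 dB; output overshoot = -4.5 − (-15.5) = 11 dB.
Ratio = 33 / 11 = 3.

3:1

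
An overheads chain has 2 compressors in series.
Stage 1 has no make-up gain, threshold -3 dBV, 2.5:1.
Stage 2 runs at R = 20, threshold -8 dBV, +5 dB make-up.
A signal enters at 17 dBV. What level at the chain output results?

Stage 1: 20 dB above -3 dBV, reduced 2.5:1 to 8 dB above → 5 dBV.
Stage 2: 13 dB above -8 dBV, reduced 20:1 to 0.65 dB above → -7.35 dBV; +5 dB make-up → -2.35 dBV.

-2.35 dBV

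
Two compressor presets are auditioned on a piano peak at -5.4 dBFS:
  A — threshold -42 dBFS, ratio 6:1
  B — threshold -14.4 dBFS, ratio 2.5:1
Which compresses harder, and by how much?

A, by 25.1 dB

A: 36.6 dB over, compressed to 6.1 dB over, so 30.5 dB of GR.
B: 9 dB over, compressed to 3.6 dB over, so 5.4 dB of GR.
A applies 25.1 dB more gain reduction.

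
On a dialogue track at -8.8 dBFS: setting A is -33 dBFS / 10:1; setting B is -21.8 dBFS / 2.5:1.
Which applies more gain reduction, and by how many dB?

A: GR = 24.2 − 24.2/10 = 21.78 dB.
B: GR = 13 − 13/2.5 = 7.8 dB.
A applies 13.98 dB more gain reduction.

A, by 13.98 dB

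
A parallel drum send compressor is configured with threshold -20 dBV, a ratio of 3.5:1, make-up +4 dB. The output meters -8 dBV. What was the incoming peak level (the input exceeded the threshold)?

8 dBV

Stripping the +4 dB make-up gives -12 dBV at the gain stage.
That's 8 dB above the -20 dBV threshold.
Input overshoot = R × output overshoot = 28 dB → input = -20 + 28 = 8 dBV.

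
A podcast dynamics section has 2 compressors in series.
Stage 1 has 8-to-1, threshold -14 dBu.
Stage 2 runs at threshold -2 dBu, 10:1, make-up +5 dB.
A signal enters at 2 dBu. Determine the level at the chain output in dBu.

Stage 1: 2 dBu is 16 dB over -14 dBu; at 8:1 that becomes 2 dB over, giving -12 dBu.
Stage 2: -12 dBu ≤ -2 dBu, so stage 2 doesn't engage; make-up brings it to -7 dBu.

-7 dBu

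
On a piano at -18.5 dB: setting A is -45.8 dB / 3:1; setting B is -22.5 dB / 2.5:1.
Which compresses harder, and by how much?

A, by 15.8 dB

A: GR = 27.3 − 27.3/3 = 18.2 dB.
B: GR = 4 − 4/2.5 = 2.4 dB.
A reduces 15.8 dB more.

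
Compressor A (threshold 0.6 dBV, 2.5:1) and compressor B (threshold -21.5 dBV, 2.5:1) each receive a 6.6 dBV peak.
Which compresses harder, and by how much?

A: 6 dB over, compressed to 2.4 dB over, so 3.6 dB of GR.
B: 28.1 dB over, compressed to 11.24 dB over, so 16.86 dB of GR.
B applies 13.26 dB more gain reduction.

B, by 13.26 dB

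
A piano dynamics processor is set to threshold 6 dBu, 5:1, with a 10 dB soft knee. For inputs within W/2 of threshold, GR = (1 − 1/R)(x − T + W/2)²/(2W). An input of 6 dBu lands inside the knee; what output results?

x − T + W/2 = 6 − 6 + 5 = 5.
GR = (1 − 1/5) × 5² / 20 = 0.8 × 25 / 20 = 1 dB.
Output = 6 − 1 = 5 dBu.

5 dBu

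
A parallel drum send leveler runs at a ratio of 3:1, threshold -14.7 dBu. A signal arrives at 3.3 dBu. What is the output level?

-8.7 dBu

Overshoot: 3.3 − (-14.7) = 18 dB.
3:1 compression reduces that to 18/3 = 6 dB over.
That puts the output at -8.7 dBu.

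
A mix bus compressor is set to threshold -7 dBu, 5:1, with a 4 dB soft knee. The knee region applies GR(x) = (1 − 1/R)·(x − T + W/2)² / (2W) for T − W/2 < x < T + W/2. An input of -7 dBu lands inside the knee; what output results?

x − T + W/2 = -7 − (-7) + 2 = 2.
GR = (1 − 1/5) × 2² / 8 = 0.8 × 4 / 8 = 0.4 dB.
Output = -7 − 0.4 = -7.4 dBu.

-7.4 dBu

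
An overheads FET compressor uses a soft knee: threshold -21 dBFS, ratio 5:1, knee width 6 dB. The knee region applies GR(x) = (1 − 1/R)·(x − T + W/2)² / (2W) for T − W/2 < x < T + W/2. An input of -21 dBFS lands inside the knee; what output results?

-21.6 dBFS

x − T + W/2 = -21 − (-21) + 3 = 3.
GR = (1 − 1/5) × 3² / 12 = 0.8 × 9 / 12 = 0.6 dB.
Output = -21 − 0.6 = -21.6 dBFS.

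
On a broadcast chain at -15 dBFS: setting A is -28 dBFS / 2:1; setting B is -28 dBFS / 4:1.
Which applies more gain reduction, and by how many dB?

A: GR = 13 − 13/2 = 6.5 dB.
B: GR = 13 − 13/4 = 9.75 dB.
B applies 3.25 dB more gain reduction.

B, by 3.25 dB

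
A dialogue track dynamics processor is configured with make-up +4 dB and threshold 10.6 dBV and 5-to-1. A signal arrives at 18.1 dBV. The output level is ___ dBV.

The input is 7.5 dB above the 10.6 dBV threshold.
The 7.5 dB excess becomes 1.5 dB after 5:1 reduction.
Output = 10.6 + 1.5 = 12.1 dBV; make-up adds 4 dB, giving 16.1 dBV.

16.1 dBV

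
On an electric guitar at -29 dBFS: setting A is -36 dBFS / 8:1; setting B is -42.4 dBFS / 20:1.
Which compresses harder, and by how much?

B, by 6.605 dB

A: GR = 7 − 7/8 = 6.125 dB.
B: GR = 13.4 − 13.4/20 = 12.73 dB.
B reduces 6.605 dB more.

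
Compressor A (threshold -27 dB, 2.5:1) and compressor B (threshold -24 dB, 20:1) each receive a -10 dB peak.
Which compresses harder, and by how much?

B, by 3.1 dB

A: GR = 17 − 17/2.5 = 10.2 dB.
B: GR = 14 − 14/20 = 13.3 dB.
B reduces 3.1 dB more.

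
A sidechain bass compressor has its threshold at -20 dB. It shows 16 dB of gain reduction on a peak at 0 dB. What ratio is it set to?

Input overshoot = 0 − (-20) = 20 dB.
Output overshoot = 20 − 16 = 4 dB.
Ratio = input overshoot / output overshoot = 20 / 4 = 5.

5:1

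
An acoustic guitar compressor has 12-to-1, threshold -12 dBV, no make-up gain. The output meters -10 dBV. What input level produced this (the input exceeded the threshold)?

Post-compression overshoot = -10 − (-12) = 2 dB.
Undo the ratio: input overshoot = 2 × 12 = 24 dB, giving input = 12 dBV.

12 dBV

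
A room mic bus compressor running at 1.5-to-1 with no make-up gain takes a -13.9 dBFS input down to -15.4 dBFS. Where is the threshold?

Let T be the threshold. Output overshoot = (input overshoot)/R, so -15.4 − T = (-13.9 − T)/1.5.
1.5·(-15.4 − T) = -13.9 − T → 0.5·T = -23.1 − (-13.9) = -9.2.
T = -9.2/0.5 = -18.4 dBFS.

-18.4 dBFS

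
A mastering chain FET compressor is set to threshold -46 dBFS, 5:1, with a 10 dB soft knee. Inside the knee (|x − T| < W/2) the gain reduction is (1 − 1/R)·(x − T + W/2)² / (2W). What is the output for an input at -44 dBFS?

-45.96 dBFS

x − T + W/2 = -44 − (-46) + 5 = 7.
GR = (1 − 1/5) × 7² / 20 = 0.8 × 49 / 20 = 1.96 dB.
Output = -44 − 1.96 = -45.96 dBFS.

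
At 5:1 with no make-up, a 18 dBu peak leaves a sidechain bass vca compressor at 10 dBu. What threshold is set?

Input is 10 dB above T (since output overshoot × R = input overshoot: (10 − T)·5 = 18 − T gives T = 8 dBu).
Check: 8 + (18 − 8)/5 = 8 + 2 = 10 dBu. ✓

8 dBu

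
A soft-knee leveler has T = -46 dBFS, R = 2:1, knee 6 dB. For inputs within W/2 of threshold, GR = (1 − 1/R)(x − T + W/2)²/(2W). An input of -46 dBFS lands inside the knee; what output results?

-46.375 dBFS

x − T + W/2 = -46 − (-46) + 3 = 3.
GR = (1 − 1/2) × 3² / 12 = 0.5 × 9 / 12 = 0.375 dB.
Output = -46 − 0.375 = -46.375 dBFS.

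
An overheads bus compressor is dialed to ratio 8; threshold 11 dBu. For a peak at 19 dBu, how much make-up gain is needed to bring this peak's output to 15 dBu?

3 dB

The peak compresses to 11 + 8/8 = 12 dBu.
To reach 15 dBu requires 15 − 12 = 3 dB of make-up.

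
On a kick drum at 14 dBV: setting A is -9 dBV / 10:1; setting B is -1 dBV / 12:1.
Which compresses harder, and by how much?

A, by 6.95 dB

A: overshoot 23 dB → output overshoot 2.3 dB → GR 20.7 dB.
B: overshoot 15 dB → output overshoot 1.25 dB → GR 13.75 dB.
Difference: 6.95 dB in favour of A.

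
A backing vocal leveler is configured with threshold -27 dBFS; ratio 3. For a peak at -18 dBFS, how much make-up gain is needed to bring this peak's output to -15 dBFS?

9 dB

Overshoot 9 dB → 9/3 = 3 dB after compression, so the compressed level is -27 + 3 = -24 dBFS.
Make-up = target − compressed = -15 − (-24) = 9 dB.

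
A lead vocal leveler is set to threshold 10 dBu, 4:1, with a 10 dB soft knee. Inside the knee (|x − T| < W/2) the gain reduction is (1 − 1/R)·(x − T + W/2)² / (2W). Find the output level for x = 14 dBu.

10.9625 dBu

x − T + W/2 = 14 − 10 + 5 = 9.
GR = (1 − 1/4) × 9² / 20 = 0.75 × 81 / 20 = 3.0375 dB.
Output = 14 − 3.0375 = 10.9625 dBu.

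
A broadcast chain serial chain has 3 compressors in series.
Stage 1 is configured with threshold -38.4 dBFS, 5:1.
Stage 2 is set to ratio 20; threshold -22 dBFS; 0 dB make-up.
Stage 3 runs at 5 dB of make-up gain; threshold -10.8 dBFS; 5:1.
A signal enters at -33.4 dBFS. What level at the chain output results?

-32.4 dBFS

Stage 1: overshoot 5 dB → 5/5 = 1 dB → -37.4 dBFS.
Stage 2: below threshold (-37.4 ≤ -22); passes unchanged; output -37.4 dBFS.
Stage 3: below threshold (-37.4 ≤ -10.8); passes unchanged; make-up brings it to -32.4 dBFS.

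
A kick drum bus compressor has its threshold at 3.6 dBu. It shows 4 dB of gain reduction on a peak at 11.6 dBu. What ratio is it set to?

2:1

Input overshoot = 11.6 − 3.6 = 8 dB.
Output overshoot = 8 − 4 = 4 dB.
Ratio = input overshoot / output overshoot = 8 / 4 = 2.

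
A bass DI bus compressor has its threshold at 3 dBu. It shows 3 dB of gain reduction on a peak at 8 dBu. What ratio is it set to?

2.5:1

Input overshoot = 8 − 3 = 5 dB.
Output overshoot = 5 − 3 = 2 dB.
Ratio = input overshoot / output overshoot = 5 / 2 = 2.5.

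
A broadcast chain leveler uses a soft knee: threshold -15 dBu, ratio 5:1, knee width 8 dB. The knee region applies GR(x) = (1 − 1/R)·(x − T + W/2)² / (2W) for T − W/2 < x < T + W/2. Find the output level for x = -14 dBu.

-15.25 dBu

x − T + W/2 = -14 − (-15) + 4 = 5.
GR = (1 − 1/5) × 5² / 16 = 0.8 × 25 / 16 = 1.25 dB.
Output = -14 − 1.25 = -15.25 dBu.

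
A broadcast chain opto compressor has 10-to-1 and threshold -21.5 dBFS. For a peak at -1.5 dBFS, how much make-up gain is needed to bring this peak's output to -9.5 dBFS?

10 dB

The peak compresses to -21.5 + 20/10 = -19.5 dBFS.
To reach -9.5 dBFS requires -9.5 − (-19.5) = 10 dB of make-up.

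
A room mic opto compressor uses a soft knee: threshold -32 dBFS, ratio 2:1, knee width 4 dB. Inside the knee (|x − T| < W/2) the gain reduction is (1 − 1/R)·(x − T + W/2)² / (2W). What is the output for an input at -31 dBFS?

x − T + W/2 = -31 − (-32) + 2 = 3.
GR = (1 − 1/2) × 3² / 8 = 0.5 × 9 / 8 = 0.5625 dB.
Output = -31 − 0.5625 = -31.5625 dBFS.

-31.5625 dBFS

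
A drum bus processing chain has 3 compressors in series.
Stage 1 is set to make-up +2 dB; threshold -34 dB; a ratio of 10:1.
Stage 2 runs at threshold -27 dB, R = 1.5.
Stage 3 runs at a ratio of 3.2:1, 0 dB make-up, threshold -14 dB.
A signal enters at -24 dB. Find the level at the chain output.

-31 dB

Stage 1: -24 dB is 10 dB over -34 dB; at 10:1 that becomes 1 dB over, giving -33 dB; +2 dB make-up → -31 dB.
Stage 2: below threshold (-31 ≤ -27); passes unchanged; output -31 dB.
Stage 3: below threshold (-31 ≤ -14); passes unchanged; output -31 dB.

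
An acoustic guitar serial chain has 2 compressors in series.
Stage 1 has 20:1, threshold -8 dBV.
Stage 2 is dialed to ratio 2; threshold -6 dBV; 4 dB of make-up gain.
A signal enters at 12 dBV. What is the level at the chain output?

-3 dBV

Stage 1: 20 dB above -8 dBV, reduced 20:1 to 1 dB above → -7 dBV.
Stage 2: -7 dBV is at or below the -6 dBV threshold — no compression; make-up brings it to -3 dBV.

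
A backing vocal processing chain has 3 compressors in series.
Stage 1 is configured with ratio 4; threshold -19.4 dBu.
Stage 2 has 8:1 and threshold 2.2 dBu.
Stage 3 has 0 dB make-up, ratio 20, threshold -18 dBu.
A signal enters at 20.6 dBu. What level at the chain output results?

-17.57 dBu

Stage 1: 40 dB above -19.4 dBu, reduced 4:1 to 10 dB above → -9.4 dBu.
Stage 2: -9.4 dBu ≤ 2.2 dBu, so stage 2 doesn't engage; output -9.4 dBu.
Stage 3: -9.4 dBu is 8.6 dB over -18 dBu; at 20:1 that becomes 0.43 dB over, giving -17.57 dBu.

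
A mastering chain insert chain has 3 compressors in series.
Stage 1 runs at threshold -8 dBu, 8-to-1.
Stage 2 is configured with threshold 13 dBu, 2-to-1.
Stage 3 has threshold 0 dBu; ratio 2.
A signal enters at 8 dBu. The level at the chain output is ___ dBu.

-6 dBu

Stage 1: overshoot 16 dB → 16/8 = 2 dB → -6 dBu.
Stage 2: -6 dBu ≤ 13 dBu, so stage 2 doesn't engage; output -6 dBu.
Stage 3: below threshold (-6 ≤ 0); passes unchanged; output -6 dBu.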